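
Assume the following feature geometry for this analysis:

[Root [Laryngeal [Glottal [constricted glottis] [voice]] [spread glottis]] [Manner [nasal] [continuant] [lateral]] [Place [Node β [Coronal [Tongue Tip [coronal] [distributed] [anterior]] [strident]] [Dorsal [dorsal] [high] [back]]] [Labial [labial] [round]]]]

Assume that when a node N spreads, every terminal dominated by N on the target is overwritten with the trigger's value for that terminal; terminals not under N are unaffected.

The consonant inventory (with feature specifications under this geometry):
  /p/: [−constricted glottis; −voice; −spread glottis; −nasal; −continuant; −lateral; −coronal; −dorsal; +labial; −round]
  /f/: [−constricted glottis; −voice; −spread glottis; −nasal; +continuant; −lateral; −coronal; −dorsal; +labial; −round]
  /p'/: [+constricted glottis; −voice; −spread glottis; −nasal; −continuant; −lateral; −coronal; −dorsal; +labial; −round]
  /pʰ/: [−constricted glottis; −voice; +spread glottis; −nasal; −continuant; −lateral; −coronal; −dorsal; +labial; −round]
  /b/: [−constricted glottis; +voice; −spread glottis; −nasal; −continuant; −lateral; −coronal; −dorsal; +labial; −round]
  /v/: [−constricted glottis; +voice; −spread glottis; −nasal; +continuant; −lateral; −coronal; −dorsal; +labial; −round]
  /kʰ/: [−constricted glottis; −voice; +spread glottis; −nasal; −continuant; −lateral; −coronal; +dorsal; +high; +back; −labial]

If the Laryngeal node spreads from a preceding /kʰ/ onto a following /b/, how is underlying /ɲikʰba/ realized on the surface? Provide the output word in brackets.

Laryngeal immediately or transitively dominates [constricted glottis], [voice], [spread glottis].
Spreading Laryngeal from /kʰ/ onto /b/ replaces those values with /kʰ/'s: [−constricted glottis], [−voice], [+spread glottis]. Features outside Laryngeal ([nasal], [continuant], [lateral], …) stay as in /b/.
This feature bundle is that of [pʰ], so /ɲikʰba/ surfaces as [ɲikʰpʰa].

[ɲikʰpʰa]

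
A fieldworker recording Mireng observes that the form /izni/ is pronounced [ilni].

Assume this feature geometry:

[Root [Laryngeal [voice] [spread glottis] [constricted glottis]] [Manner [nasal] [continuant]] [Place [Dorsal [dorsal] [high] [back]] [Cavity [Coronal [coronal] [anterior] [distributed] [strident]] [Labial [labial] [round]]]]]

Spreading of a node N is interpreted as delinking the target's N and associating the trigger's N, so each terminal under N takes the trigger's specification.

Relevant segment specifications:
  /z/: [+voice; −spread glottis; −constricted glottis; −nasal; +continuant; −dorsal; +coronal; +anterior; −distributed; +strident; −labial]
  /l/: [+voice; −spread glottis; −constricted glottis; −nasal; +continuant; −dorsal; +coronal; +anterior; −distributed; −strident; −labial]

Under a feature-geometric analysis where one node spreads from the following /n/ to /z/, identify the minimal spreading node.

[strident]

Comparing /z/ with its surface form [l], the only feature that changes is [strident].
Only a single terminal changes, and /n/ supplies the new value, so [strident] itself is the minimal spreading constituent.
Features on which the two segments disagree outside [strident], such as [nasal], [continuant], are unchanged — nothing dominating them spread, and [strident] is the minimal sufficient constituent.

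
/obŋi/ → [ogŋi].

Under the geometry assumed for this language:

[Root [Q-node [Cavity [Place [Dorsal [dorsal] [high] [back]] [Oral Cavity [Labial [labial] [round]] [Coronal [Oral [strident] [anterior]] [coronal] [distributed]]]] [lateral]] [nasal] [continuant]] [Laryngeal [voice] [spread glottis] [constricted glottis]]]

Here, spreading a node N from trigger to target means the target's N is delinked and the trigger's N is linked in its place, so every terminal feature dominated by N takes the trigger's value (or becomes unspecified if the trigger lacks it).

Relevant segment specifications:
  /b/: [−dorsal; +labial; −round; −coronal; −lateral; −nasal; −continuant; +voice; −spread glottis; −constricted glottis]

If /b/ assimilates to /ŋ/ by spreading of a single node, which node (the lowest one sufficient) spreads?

Comparing /b/ with its surface form [g], the features that change are [labial], [round], [dorsal], [high], [back].
The smallest constituent containing every changed terminal is Place — each of its daughters lacks at least one of the affected features.
Delinking /b/'s Place and associating /ŋ/'s Place gives precisely the feature bundle of [g].
[nasal] stays as in /b/ although /ŋ/ differs there, so no node dominating it spread; among the remaining candidates Place is the lowest that derives the output.

Place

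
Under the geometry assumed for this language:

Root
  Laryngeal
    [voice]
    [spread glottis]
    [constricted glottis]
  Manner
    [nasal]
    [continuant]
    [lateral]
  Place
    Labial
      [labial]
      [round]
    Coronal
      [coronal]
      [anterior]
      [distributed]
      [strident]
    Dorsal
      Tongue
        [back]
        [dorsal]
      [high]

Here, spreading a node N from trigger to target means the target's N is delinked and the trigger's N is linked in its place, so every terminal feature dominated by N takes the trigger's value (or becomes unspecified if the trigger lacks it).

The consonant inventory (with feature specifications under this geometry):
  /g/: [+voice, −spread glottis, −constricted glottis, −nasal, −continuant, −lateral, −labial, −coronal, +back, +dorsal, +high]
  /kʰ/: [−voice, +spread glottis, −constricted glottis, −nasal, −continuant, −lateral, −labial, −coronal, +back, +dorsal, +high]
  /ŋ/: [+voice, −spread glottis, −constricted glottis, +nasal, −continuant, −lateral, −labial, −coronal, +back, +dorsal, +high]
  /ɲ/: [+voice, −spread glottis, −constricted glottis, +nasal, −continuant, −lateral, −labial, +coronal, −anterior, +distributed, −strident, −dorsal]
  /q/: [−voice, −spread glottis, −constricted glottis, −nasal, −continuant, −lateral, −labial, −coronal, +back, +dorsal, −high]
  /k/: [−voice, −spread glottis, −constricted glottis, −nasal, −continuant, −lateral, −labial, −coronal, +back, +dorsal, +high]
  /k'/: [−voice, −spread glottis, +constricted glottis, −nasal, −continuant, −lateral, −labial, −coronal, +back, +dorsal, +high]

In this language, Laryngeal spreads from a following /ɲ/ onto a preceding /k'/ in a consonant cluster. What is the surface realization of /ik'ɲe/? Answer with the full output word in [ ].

[igɲe]

The Laryngeal node dominates the terminals [voice], [spread glottis], [constricted glottis].
After delinking /k'/'s Laryngeal and linking /ɲ/'s, the affected terminals become [+voice], [−spread glottis], [−constricted glottis]; [nasal], [continuant], [lateral], … (outside Laryngeal) are retained from /k'/.
Among the inventory, only /g/ has exactly this specification, giving the surface form [igɲe].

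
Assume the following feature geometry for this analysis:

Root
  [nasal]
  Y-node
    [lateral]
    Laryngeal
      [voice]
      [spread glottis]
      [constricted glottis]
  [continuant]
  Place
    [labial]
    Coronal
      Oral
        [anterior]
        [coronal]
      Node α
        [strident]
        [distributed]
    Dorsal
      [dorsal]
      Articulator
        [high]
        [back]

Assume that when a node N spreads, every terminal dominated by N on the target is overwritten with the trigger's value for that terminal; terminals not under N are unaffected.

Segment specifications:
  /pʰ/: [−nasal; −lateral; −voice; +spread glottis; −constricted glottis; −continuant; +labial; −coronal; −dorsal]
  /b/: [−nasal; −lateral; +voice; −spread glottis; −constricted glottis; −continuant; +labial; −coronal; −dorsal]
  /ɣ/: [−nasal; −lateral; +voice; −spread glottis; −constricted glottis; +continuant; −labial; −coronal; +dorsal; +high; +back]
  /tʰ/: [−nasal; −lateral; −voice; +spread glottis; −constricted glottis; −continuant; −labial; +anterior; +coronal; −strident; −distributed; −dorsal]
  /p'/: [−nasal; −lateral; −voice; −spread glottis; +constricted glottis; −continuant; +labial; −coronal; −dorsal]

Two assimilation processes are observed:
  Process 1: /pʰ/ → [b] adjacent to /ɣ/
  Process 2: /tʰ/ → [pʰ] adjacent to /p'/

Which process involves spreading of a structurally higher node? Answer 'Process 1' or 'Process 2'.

Process 1: the features that change are [voice], [spread glottis]; the minimal node is Laryngeal (depth 2).
Process 2 alters [labial], [coronal], [anterior], [distributed], [strident]; the lowest common ancestor is Place (depth 1 from Root).
Depth 1 < depth 2; Process 2 involves the structurally higher constituent Place.

Process 2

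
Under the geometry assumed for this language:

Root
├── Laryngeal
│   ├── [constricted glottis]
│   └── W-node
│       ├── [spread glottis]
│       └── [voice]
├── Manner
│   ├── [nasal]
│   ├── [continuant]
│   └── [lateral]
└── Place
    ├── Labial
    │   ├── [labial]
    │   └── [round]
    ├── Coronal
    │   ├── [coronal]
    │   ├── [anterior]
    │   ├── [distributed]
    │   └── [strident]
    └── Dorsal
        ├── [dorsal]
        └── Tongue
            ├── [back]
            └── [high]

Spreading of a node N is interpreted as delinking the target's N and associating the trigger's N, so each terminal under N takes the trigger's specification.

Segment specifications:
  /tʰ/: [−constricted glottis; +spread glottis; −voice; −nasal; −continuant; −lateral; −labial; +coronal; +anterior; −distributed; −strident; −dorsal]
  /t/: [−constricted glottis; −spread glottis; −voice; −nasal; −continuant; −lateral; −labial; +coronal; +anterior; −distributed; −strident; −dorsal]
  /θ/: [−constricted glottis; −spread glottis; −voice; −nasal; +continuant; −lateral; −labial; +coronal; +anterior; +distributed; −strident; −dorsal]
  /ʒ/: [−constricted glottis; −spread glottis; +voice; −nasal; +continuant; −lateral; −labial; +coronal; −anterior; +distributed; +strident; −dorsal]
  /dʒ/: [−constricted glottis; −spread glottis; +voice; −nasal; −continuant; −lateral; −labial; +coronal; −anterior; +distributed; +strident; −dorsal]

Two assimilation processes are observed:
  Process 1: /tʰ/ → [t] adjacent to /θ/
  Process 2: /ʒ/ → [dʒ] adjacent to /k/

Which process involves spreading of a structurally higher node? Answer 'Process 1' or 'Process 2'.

In Process 1, [spread glottis] changes, so the minimal spreading node is [spread glottis] at depth 3.
Process 2 alters [continuant]; the lowest dominating node is [continuant] (depth 2 from Root).
Depth 2 < depth 3; Process 2 involves the structurally higher constituent [continuant].

Process 2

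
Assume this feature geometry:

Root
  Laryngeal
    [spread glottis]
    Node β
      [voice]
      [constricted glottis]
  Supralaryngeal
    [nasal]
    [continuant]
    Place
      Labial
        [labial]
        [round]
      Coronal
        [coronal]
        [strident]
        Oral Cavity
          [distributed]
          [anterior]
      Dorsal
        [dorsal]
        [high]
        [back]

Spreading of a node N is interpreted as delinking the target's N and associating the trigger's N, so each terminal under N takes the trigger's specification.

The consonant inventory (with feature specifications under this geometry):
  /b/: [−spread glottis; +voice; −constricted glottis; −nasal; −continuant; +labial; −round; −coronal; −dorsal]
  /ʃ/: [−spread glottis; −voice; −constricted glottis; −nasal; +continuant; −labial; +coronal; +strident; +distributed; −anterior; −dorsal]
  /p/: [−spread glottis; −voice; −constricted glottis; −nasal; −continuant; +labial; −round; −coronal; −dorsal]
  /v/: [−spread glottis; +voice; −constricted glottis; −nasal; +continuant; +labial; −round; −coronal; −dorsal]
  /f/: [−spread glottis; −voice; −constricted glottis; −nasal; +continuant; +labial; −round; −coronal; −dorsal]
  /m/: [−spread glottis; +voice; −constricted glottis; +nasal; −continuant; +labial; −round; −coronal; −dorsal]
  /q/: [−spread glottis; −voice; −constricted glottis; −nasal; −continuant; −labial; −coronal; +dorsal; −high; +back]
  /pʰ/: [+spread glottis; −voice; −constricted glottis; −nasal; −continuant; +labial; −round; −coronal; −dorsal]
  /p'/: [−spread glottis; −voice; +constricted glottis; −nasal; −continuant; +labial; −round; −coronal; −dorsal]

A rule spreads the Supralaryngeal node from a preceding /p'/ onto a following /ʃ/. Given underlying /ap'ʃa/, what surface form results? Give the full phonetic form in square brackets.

[ap'pa]

Supralaryngeal immediately or transitively dominates [nasal], [continuant], [labial], [round], [coronal], [strident], [distributed], [anterior], [dorsal], [high], [back].
The target acquires /p'/'s values for everything under Supralaryngeal — [−nasal], [−continuant], [+labial], [−round], [−coronal], [−dorsal] — while keeping its own [spread glottis], [voice], [constricted glottis].
Among the inventory, only /p/ has exactly this specification, giving the surface form [ap'pa].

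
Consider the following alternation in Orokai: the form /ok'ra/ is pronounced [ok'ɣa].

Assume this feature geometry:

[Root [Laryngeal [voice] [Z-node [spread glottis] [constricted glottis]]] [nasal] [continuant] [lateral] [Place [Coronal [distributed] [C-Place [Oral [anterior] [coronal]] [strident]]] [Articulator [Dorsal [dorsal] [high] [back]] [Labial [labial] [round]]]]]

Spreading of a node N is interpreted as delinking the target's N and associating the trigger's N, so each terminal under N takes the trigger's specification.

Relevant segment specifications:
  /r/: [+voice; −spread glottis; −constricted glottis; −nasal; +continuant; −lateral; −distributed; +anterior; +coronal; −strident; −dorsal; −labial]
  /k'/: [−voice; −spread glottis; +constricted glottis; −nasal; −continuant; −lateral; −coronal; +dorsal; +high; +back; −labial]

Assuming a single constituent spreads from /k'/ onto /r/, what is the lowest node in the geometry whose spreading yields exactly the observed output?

Feature comparison: [coronal], [anterior], [distributed], [strident], [dorsal], [high], [back] differ between /r/ and [ɣ]; the remaining terminals match.
In this geometry the lowest node dominating all of them is Place: every daughter of Place dominates only a proper subset, so no lower node suffices.
Spreading Place from /k'/ overwrites each of those terminals with /k'/'s values, yielding exactly [ɣ].
[voice], [continuant] — on which /k'/ differs from /r/ — are unchanged, so Root cannot have spread; the constituent is no larger than Place.

Place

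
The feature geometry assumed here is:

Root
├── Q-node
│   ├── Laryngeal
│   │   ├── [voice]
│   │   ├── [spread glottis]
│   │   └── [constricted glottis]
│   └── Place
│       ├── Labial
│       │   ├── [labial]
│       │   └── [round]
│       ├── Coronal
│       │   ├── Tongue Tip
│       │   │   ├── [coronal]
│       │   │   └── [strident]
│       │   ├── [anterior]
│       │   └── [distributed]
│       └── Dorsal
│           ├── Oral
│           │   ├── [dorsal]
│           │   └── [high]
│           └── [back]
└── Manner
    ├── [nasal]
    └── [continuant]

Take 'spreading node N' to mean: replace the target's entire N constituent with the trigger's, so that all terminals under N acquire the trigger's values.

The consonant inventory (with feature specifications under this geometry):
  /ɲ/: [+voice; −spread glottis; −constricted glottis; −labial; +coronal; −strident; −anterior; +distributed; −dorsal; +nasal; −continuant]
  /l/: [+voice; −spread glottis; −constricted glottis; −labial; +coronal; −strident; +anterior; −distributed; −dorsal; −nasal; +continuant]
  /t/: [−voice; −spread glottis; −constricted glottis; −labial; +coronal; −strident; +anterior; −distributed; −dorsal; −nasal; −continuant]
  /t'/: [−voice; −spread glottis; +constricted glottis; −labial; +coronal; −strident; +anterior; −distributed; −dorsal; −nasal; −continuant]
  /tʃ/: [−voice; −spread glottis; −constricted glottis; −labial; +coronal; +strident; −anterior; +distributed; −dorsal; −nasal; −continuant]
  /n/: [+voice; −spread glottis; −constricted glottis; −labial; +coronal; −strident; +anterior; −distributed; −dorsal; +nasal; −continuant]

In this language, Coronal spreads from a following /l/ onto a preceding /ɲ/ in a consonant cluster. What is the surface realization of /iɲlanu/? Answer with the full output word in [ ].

Coronal immediately or transitively dominates [coronal], [strident], [anterior], [distributed].
The target acquires /l/'s values for everything under Coronal — [+coronal], [−strident], [+anterior], [−distributed] — while keeping its own [voice], [spread glottis], [constricted glottis], ….
The resulting bundle matches /n/ in the inventory; substituting it for /ɲ/ gives [inlanu].

[inlanu]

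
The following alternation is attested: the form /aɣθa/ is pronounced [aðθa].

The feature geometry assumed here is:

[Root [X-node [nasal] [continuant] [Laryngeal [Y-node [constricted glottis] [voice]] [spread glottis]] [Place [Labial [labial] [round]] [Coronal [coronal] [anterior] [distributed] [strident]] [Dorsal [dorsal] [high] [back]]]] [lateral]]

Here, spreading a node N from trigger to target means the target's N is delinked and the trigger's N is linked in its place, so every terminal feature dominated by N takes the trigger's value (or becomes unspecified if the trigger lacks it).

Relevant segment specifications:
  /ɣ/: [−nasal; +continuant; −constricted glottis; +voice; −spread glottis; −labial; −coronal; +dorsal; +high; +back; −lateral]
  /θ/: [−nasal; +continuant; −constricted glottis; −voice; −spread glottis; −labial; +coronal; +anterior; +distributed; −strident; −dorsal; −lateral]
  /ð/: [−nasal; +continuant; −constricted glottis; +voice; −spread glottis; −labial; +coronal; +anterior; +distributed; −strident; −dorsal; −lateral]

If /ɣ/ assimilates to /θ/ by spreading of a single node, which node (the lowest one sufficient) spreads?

Comparing /ɣ/ with its surface form [ð], the features that change are [coronal], [anterior], [distributed], [strident], [dorsal], [high], [back].
The smallest constituent containing every changed terminal is Place — each of its daughters lacks at least one of the affected features.
Spreading Place from /θ/ overwrites each of those terminals with /θ/'s values, yielding exactly [ð].
Since [voice] is preserved even though /θ/ disagrees there, no node above Place spread.

Place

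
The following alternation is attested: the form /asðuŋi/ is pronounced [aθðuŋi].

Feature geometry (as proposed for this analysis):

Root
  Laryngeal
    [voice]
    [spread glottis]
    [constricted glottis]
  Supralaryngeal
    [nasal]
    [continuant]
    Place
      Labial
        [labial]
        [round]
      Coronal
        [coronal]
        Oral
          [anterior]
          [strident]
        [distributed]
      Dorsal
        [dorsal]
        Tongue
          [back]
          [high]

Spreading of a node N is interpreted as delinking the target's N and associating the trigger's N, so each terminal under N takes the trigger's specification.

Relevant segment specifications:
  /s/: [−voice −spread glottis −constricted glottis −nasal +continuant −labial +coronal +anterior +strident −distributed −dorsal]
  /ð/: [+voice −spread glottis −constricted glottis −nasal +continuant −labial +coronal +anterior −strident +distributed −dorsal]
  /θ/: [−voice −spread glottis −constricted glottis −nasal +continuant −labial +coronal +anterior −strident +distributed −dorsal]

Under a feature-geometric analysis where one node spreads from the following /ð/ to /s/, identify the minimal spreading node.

Coronal

The alternation /s/ → [θ] changes [distributed], [strident] and nothing else.
Tracing each changed feature up the tree, the paths first meet at Coronal; any lower node misses at least one of them.
Spreading Coronal from /ð/ overwrites each of those terminals with /ð/'s values, yielding exactly [θ].
[voice], a feature on which the two segments disagree outside Coronal, is unchanged — nothing dominating it spread, and Coronal is the minimal sufficient constituent.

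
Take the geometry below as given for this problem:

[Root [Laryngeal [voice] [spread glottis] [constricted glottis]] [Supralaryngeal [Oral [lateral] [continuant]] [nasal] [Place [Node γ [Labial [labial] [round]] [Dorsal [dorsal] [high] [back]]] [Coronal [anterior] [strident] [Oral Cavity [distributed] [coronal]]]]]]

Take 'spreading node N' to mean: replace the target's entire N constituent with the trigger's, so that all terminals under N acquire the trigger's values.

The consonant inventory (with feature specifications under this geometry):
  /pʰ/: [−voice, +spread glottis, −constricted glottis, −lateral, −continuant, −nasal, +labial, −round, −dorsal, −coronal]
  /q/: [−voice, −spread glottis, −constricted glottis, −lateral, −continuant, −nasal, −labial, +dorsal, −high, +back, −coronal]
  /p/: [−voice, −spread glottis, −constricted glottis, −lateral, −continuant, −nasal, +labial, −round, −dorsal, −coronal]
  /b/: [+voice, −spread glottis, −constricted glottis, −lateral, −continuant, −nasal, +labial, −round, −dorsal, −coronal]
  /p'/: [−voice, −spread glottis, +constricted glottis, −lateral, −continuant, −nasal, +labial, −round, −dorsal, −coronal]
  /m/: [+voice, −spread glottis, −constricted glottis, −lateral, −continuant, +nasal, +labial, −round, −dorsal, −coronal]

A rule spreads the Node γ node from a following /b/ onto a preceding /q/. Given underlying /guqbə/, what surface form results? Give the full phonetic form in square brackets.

[gupbə]

Terminals under Node γ in this geometry: [labial], [round], [dorsal], [high], [back].
After delinking /q/'s Node γ and linking /b/'s, the affected terminals become [+labial], [−round], [−dorsal]; [voice], [spread glottis], [constricted glottis], … (outside Node γ) are retained from /q/.
Among the inventory, only /p/ has exactly this specification, giving the surface form [gupbə].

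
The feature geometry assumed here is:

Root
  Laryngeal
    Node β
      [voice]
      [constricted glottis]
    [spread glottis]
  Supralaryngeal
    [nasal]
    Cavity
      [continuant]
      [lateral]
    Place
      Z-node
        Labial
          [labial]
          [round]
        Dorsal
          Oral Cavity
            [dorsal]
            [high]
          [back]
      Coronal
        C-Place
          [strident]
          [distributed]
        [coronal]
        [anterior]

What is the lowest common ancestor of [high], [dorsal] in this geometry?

Oral Cavity

[high] lies under Oral Cavity (below Supralaryngeal).
[dorsal]: Root → Supralaryngeal → Place → Z-node → Dorsal → Oral Cavity → [dorsal].
The lowest node appearing on every path is Oral Cavity; each proper daughter of Oral Cavity fails to dominate at least one of the listed features.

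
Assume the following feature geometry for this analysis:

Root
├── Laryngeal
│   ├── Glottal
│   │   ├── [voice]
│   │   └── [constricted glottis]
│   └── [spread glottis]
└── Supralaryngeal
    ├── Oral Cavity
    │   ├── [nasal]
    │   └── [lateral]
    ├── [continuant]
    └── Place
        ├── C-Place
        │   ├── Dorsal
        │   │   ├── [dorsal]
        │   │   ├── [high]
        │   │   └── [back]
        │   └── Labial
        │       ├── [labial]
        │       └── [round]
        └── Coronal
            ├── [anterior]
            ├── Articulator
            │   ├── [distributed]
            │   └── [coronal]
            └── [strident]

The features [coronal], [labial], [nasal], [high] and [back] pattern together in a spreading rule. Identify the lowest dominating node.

Supralaryngeal

[coronal]: Root ▹ Supralaryngeal ▹ Place ▹ Coronal ▹ Articulator ▹ [coronal].
[labial]: Root ▹ Supralaryngeal ▹ Place ▹ C-Place ▹ Labial ▹ [labial].
[nasal]: Root ▹ Supralaryngeal ▹ Oral Cavity ▹ [nasal].
[high]: Root ▹ Supralaryngeal ▹ Place ▹ C-Place ▹ Dorsal ▹ [high].
[back]: Root ▹ Supralaryngeal ▹ Place ▹ C-Place ▹ Dorsal ▹ [back].
Supralaryngeal is the lowest common ancestor — every listed feature sits under it, and no single subconstituent of Supralaryngeal covers them all.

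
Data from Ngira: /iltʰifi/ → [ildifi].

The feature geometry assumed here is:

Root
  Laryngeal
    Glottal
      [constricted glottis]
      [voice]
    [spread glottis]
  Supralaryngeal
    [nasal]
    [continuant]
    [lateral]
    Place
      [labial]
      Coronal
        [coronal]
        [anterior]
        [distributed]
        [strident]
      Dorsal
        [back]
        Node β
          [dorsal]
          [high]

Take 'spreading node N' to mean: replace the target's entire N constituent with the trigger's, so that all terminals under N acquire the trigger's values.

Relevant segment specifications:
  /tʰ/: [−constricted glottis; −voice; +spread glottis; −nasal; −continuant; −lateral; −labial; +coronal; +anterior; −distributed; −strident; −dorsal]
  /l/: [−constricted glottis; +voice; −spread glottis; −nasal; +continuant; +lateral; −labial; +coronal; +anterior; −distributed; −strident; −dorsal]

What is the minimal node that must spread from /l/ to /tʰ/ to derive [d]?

Laryngeal

Feature comparison: [voice], [spread glottis] differ between /tʰ/ and [d]; the remaining terminals match.
In this geometry the lowest node dominating all of them is Laryngeal: every daughter of Laryngeal dominates only a proper subset, so no lower node suffices.
Delinking /tʰ/'s Laryngeal and associating /l/'s Laryngeal gives precisely the feature bundle of [d].
Had Root spread, [lateral], [continuant] would have taken /l/'s values; they stay as in /tʰ/, confirming the spreading constituent is exactly Laryngeal.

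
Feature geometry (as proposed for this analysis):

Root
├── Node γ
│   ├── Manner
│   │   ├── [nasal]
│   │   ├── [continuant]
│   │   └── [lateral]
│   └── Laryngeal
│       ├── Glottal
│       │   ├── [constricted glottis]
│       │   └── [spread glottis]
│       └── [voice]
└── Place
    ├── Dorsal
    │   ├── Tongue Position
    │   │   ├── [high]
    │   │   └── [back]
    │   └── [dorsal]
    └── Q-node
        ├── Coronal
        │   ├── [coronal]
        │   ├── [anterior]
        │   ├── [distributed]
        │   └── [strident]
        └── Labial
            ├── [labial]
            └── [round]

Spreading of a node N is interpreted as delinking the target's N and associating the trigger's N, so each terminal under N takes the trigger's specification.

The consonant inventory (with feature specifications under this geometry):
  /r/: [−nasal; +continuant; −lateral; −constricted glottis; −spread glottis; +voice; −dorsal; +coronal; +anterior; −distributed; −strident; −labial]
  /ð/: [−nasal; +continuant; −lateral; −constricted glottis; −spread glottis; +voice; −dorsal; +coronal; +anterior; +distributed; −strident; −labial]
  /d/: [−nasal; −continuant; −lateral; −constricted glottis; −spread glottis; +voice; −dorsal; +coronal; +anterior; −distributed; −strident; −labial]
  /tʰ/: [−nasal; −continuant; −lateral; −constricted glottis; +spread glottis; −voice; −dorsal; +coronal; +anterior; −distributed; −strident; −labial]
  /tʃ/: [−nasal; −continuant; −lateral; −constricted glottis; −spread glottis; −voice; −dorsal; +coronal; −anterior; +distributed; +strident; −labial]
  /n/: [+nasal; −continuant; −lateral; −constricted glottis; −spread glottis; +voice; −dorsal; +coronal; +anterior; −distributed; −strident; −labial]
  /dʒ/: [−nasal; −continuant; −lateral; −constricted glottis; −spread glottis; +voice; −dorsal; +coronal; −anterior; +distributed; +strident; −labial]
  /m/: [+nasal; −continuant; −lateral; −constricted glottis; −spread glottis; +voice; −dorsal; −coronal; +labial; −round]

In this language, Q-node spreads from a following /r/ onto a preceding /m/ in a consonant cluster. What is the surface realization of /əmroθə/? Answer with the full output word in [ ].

[ənroθə]

Terminals under Q-node in this geometry: [coronal], [anterior], [distributed], [strident], [labial], [round].
The target acquires /r/'s values for everything under Q-node — [+coronal], [+anterior], [−distributed], [−strident], [−labial] — while keeping its own [nasal], [continuant], [lateral], ….
Among the inventory, only /n/ has exactly this specification, giving the surface form [ənroθə].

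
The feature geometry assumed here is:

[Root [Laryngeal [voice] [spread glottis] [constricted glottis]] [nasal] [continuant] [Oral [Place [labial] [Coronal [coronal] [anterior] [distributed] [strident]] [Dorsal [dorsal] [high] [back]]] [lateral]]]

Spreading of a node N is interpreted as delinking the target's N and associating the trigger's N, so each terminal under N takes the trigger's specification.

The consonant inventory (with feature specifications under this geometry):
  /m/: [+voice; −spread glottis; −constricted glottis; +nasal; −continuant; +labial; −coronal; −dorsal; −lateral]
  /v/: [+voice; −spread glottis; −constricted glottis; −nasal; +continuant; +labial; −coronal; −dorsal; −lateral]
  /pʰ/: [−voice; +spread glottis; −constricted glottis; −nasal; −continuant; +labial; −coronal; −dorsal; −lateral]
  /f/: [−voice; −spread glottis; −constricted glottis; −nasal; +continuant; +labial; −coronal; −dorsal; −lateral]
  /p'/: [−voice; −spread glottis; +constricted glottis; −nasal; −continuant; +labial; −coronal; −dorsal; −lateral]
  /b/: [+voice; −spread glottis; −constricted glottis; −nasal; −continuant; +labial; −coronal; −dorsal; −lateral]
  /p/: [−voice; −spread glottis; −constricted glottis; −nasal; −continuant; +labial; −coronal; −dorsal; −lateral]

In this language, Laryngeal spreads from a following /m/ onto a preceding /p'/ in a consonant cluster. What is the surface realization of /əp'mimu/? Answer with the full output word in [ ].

The Laryngeal node dominates the terminals [voice], [spread glottis], [constricted glottis].
After delinking /p'/'s Laryngeal and linking /m/'s, the affected terminals become [+voice], [−spread glottis], [−constricted glottis]; [nasal], [continuant], [labial], … (outside Laryngeal) are retained from /p'/.
The resulting bundle matches /b/ in the inventory; substituting it for /p'/ gives [əbmimu].

[əbmimu]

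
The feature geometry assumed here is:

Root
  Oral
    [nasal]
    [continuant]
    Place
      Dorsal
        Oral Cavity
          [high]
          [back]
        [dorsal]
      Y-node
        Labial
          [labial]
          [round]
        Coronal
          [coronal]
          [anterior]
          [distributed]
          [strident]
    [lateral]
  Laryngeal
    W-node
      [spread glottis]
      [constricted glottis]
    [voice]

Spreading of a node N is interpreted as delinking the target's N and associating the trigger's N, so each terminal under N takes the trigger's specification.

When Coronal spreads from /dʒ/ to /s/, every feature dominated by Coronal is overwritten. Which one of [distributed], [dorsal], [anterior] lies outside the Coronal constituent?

Coronal dominates exactly [coronal], [anterior], [distributed], [strident].
Spreading Coronal replaces [anterior], [distributed] with the trigger's values, since each sits inside the Coronal constituent.
But [dorsal] is a dependent of Dorsal, outside Coronal; it is therefore untouched by the spreading.

[dorsal]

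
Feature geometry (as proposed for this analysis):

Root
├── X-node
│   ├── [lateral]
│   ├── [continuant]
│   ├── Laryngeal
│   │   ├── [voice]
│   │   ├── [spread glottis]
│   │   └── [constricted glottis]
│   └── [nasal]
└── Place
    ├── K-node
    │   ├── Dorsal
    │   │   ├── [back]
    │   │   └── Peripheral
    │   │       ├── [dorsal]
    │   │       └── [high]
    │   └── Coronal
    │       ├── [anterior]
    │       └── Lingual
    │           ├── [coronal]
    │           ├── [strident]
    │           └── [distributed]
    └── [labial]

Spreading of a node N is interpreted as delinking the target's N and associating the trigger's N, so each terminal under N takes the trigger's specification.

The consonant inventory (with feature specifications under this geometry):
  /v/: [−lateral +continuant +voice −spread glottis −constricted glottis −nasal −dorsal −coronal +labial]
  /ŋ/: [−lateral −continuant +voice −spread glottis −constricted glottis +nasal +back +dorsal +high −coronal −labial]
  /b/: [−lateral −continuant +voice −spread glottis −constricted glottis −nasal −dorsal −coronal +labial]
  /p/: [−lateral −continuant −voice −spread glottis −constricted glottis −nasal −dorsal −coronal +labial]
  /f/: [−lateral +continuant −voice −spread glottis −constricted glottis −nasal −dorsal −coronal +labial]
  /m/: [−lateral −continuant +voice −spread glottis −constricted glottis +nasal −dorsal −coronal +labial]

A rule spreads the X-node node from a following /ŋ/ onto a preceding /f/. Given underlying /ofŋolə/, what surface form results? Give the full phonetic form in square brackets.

[omŋolə]

X-node immediately or transitively dominates [lateral], [continuant], [voice], [spread glottis], [constricted glottis], [nasal].
The target acquires /ŋ/'s values for everything under X-node — [−lateral], [−continuant], [+voice], [−spread glottis], [−constricted glottis], [+nasal] — while keeping its own [dorsal], [coronal], [labial].
Among the inventory, only /m/ has exactly this specification, giving the surface form [omŋolə].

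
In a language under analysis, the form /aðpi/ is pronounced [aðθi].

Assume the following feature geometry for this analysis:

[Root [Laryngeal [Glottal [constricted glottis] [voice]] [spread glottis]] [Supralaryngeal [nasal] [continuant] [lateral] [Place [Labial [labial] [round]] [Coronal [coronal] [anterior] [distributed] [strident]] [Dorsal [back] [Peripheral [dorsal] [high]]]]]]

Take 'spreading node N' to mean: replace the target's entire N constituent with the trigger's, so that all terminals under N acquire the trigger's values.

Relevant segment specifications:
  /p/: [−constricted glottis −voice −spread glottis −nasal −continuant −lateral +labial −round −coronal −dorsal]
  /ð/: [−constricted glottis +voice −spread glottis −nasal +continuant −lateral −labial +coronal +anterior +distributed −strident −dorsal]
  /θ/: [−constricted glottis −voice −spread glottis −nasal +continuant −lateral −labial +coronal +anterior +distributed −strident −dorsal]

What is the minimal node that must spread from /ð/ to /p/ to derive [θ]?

Supralaryngeal

Comparing /p/ with its surface form [θ], the features that change are [continuant], [labial], [round], [coronal], [anterior], [distributed], [strident].
These terminals are all dominated by Supralaryngeal, and no proper subconstituent of Supralaryngeal covers them all; Supralaryngeal is their lowest common ancestor.
Delinking /p/'s Supralaryngeal and associating /ð/'s Supralaryngeal gives precisely the feature bundle of [θ].
Since [voice] is preserved even though /ð/ disagrees there, no node above Supralaryngeal spread.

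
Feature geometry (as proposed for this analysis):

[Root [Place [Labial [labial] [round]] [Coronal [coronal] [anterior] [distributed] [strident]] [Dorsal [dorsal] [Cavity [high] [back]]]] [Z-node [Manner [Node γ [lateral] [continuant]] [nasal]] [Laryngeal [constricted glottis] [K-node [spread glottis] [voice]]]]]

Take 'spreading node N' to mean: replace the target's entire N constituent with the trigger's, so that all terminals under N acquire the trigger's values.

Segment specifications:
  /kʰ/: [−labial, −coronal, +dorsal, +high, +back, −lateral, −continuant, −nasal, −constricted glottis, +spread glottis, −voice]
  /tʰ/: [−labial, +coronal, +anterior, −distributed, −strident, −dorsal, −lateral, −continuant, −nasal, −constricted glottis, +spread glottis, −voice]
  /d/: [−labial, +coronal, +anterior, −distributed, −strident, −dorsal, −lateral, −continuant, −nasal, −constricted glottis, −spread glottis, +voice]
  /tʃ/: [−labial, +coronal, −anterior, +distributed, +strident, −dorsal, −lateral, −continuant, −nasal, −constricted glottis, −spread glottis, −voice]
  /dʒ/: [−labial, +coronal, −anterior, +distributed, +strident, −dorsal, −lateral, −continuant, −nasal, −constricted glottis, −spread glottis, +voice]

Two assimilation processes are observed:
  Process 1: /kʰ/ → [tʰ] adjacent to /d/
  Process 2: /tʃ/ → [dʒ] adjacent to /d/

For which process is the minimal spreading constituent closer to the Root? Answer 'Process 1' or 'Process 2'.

Process 1

Process 1: the features that change are [coronal], [anterior], [distributed], [strident], [dorsal], [high], [back]; the minimal node is Place (depth 1).
In Process 2, [voice] changes, so the minimal spreading node is [voice] at depth 4.
Place is closer to Root than [voice], so Process 1 spreads the higher node.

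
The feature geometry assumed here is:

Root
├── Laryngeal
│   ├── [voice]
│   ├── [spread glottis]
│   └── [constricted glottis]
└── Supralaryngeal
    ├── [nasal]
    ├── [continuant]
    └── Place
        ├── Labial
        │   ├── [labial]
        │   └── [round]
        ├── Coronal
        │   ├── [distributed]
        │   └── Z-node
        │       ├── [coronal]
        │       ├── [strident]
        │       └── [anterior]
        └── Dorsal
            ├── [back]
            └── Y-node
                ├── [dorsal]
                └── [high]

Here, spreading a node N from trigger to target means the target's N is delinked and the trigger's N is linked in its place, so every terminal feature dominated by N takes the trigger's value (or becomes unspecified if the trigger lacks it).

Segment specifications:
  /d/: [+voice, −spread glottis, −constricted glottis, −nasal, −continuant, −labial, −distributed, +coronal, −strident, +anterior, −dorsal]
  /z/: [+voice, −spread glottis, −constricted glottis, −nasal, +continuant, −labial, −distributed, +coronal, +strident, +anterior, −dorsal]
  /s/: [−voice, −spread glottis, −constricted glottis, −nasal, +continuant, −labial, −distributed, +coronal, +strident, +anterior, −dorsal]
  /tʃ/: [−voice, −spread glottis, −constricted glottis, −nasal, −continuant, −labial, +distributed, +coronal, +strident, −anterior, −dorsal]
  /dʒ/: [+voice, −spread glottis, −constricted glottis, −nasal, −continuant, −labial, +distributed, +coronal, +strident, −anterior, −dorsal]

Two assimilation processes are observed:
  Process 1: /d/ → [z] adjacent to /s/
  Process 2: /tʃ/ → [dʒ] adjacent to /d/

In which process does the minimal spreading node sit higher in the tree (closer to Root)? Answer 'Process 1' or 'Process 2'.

In Process 1, [continuant], [strident] change, so the minimal spreading node is Supralaryngeal at depth 1.
In Process 2, [voice] changes, so the minimal spreading node is [voice] at depth 2.
Supralaryngeal (depth 1) sits above [voice] (depth 2), making Process 1 the one with the higher spreading node.

Process 1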